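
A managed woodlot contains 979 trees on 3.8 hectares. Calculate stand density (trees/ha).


Formula: Stand Density = N_trees / Area_ha
Density = 979 trees / 3.8 ha
Density = 258 trees/ha

258


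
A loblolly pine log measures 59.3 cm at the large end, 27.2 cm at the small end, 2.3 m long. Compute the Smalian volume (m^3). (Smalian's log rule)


Smalian: V = (A1 + A2)/2 * L,  A = pi*(D/200)^2
A1 = pi*(59.3/200)^2 = 0.276184 m^2
A2 = pi*(27.2/200)^2 = 0.058107 m^2
V = (0.276184+0.058107)/2*2.3 = 0.3844 m^3

0.3844


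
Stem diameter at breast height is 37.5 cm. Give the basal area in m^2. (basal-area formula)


Formula: BA = pi * (DBH/2)^2 / 10000  (cm^2 to m^2)
Radius = DBH/2 = 37.5/2 = 18.75 cm
BA = pi * 18.75^2 / 10000
   = 1104.4662 cm^2 / 10000
   = 0.1104 m^2

0.1104


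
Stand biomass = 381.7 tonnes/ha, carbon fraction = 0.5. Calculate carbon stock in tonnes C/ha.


Formula: Carbon Stock = Biomass * Carbon Fraction
C = 381.7 t/ha * 0.5
C = 190.9 t C/ha

190.9


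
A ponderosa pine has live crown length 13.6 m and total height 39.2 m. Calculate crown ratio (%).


Formula: Crown Ratio = (Crown Length / Total Height) * 100
CR = (13.6 m / 39.2 m) * 100
CR = 0.3469 * 100 = 34.7%

34.7


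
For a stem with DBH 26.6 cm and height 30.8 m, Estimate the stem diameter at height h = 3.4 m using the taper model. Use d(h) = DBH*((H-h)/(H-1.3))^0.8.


Taper: d(h) = DBH * ((H - h) / (H - 1.3))^0.8
Numerator = H - h = 30.8 - 3.4 = 27.4 m
Denominator = H - 1.3 = 30.8 - 1.3 = 29.5 m
Ratio = 27.4 / 29.5 = 0.92881
d = 26.6 * 0.92881^0.8 = 25.1 cm

25.1


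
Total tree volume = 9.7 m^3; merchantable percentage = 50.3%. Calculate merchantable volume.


Formula: MV = V_total * (merchantable_pct / 100)
Merchantable fraction = 50.3% / 100 = 0.503
MV = 9.7 m^3 * 0.503 = 4.879 m^3

4.879


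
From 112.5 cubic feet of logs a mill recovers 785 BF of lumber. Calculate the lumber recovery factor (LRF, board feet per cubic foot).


Formula: LRF = Lumber Output (BF) / Log Input (ft^3)
LRF = 785 BF / 112.5 ft^3
LRF = 6.98 BF/ft^3

6.98


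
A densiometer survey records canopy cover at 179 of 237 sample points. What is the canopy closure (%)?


Formula: Canopy closure = covered points / total points * 100
Closure = 179 / 237 * 100
Closure = 0.7553 * 100 = 75.5%

75.5


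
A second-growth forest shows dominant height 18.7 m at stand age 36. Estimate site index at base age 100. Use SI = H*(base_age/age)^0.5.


Formula: SI = H_dom * (base_age / age)^0.5
Age ratio = 100 / 36 = 2.77778
sqrt(age_ratio) = 1.66667
SI = 18.7 * 1.66667 = 31.2 m

31.2


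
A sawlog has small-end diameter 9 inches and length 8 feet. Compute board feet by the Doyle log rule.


Doyle: BF = (D - 4)^2 * L / 16
Adjusted diameter = 9 - 4 = 5 in
(D-4)^2 = 5^2 = 25
BF = 25 * 8 / 16 = 13 BF

13


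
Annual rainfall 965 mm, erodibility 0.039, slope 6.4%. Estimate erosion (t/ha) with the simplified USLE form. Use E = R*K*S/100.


Formula: E = R * K * S / 100  (simplified USLE)
R * K = 965 * 0.039 = 37.635
E = 37.635 * 6.4 / 100 = 2.41 t/ha

2.41


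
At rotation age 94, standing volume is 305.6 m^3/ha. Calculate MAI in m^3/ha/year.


Formula: MAI = Total Volume / Stand Age
MAI = 305.6 m^3/ha / 94 years
MAI = 3.25 m^3/ha/year

3.25


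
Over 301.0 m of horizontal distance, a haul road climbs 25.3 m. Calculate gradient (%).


Formula: Gradient = rise / run * 100
Gradient = 25.3 / 301.0 * 100 = 8.4%

8.4


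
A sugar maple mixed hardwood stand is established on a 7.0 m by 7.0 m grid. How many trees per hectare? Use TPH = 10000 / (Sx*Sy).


Formula: TPH = 10000 m^2/ha / (spacing_x * spacing_y)
Area per tree = 7.0 m * 7.0 m = 49.0 m^2
TPH = 10000 / 49.0 = 204 trees/ha

204


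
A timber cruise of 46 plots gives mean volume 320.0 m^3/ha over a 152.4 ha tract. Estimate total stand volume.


Formula: Total Volume = Mean Volume per ha * Total Area
Total Volume = 320.0 m^3/ha * 152.4 ha
Total Volume = 48768 m^3

48768


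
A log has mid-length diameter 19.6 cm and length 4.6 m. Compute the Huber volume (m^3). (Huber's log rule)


Huber: V = Am * L,  Am = pi*(Dm/200)^2
Am = pi*(19.6/200)^2 = 0.030172 m^2
V = 0.030172*4.6 = 0.1388 m^3

0.1388


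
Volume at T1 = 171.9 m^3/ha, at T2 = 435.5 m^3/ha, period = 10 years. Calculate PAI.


Formula: PAI = (V_T2 - V_T1) / (T2 - T1)
Volume increment = 435.5 - 171.9 = 263.6 m^3/ha
PAI = 263.6 / 10 = 26.36 m^3/ha/year

26.36


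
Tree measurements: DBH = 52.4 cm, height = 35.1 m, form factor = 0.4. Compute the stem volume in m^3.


Formula: V = pi * (DBH/200)^2 * H * ff
Radius = DBH/200 = 52.4/200 = 0.262 m
Radius^2 = 0.262^2 = 0.068644 m^2
V = pi * 0.068644 * 35.1 * 0.4
V = 3.028 m^3

3.028


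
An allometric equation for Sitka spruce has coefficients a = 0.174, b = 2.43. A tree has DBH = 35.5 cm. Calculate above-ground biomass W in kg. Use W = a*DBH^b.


Formula: W = a * DBH^b  (allometric power law)
DBH^b = 35.5^2.43 = 5848.6401
W = 0.174 * 5848.6401 = 1017.7 kg

1017.7


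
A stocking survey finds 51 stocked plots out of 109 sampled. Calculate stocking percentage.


Formula: Stocking % = stocked plots / total plots * 100
Stocking = 51 / 109 * 100
Stocking = 0.4679 * 100 = 46.8%

46.8


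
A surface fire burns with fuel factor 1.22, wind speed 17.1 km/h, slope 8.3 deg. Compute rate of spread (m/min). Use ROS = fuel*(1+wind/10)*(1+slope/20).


Formula: ROS = fuel * (1 + wind/10) * (1 + slope/20)
Wind factor = 1 + 17.1/10 = 2.71
Slope factor = 1 + 8.3/20 = 1.415
ROS = 1.22 * 2.71 * 1.415 = 4.68 m/min

4.68


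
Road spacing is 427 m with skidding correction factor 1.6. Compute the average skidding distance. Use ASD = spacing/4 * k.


Formula: ASD = (spacing / 4) * correction
Uncorrected distance = spacing / 4 = 427 / 4 = 106.75 m
ASD = 106.75 * 1.6 = 171 m

171


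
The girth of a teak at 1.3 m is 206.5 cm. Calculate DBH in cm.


Formula: DBH = C / pi
DBH = 206.5 / pi
pi = 3.14159...
DBH = 65.7 cm

65.7


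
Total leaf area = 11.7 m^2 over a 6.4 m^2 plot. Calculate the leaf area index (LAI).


Formula: LAI = total leaf area / ground area  (dimensionless)
LAI = 11.7 m^2 / 6.4 m^2
LAI = 1.83

1.83


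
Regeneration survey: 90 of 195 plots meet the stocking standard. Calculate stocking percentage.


Formula: Stocking % = stocked plots / total plots * 100
Stocking = 90 / 195 * 100
Stocking = 0.4615 * 100 = 46.2%

46.2


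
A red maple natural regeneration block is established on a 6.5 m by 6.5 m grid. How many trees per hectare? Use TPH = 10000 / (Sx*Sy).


Formula: TPH = 10000 m^2/ha / (spacing_x * spacing_y)
Area per tree = 6.5 m * 6.5 m = 42.25 m^2
TPH = 10000 / 42.25 = 237 trees/ha

237


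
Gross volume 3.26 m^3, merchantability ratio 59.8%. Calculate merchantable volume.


Formula: MV = V_total * (merchantable_pct / 100)
Merchantable fraction = 59.8% / 100 = 0.598
MV = 3.26 m^3 * 0.598 = 1.949 m^3

1.949


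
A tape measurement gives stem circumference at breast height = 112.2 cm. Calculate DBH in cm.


Formula: DBH = C / pi
DBH = 112.2 / pi
pi = 3.14159...
DBH = 35.7 cm

35.7


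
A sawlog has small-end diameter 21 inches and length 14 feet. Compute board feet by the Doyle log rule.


Doyle: BF = (D - 4)^2 * L / 16
Adjusted diameter = 21 - 4 = 17 in
(D-4)^2 = 17^2 = 289
BF = 289 * 14 / 16 = 253 BF

253


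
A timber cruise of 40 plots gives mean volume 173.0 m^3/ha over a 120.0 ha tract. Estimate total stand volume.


Formula: Total Volume = Mean Volume per ha * Total Area
Total Volume = 173.0 m^3/ha * 120.0 ha
Total Volume = 20760 m^3

20760


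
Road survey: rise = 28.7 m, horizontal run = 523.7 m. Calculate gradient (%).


Formula: Gradient = rise / run * 100
Gradient = 28.7 / 523.7 * 100 = 5.5%

5.5


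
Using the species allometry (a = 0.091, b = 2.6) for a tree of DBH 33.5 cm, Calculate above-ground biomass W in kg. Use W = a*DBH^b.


Formula: W = a * DBH^b  (allometric power law)
DBH^b = 33.5^2.6 = 9228.1894
W = 0.091 * 9228.1894 = 839.8 kg

839.8


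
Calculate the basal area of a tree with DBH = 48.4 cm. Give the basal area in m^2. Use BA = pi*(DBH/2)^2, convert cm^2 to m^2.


Formula: BA = pi * (DBH/2)^2 / 10000  (cm^2 to m^2)
Radius = DBH/2 = 48.4/2 = 24.2 cm
BA = pi * 24.2^2 / 10000
   = 1839.8423 cm^2 / 10000
   = 0.184 m^2

0.184


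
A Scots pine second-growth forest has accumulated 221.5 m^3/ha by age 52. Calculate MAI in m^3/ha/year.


Formula: MAI = Total Volume / Stand Age
MAI = 221.5 m^3/ha / 52 years
MAI = 4.26 m^3/ha/year

4.26


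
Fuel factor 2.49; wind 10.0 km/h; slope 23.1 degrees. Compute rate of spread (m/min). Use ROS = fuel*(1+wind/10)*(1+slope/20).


Formula: ROS = fuel * (1 + wind/10) * (1 + slope/20)
Wind factor = 1 + 10.0/10 = 2.0
Slope factor = 1 + 23.1/20 = 2.155
ROS = 2.49 * 2.0 * 2.155 = 10.73 m/min

10.73


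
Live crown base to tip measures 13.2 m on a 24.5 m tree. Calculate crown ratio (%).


Formula: Crown Ratio = (Crown Length / Total Height) * 100
CR = (13.2 m / 24.5 m) * 100
CR = 0.5388 * 100 = 53.9%

53.9


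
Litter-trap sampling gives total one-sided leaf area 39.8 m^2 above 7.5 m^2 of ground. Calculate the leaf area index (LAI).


Formula: LAI = total leaf area / ground area  (dimensionless)
LAI = 39.8 m^2 / 7.5 m^2
LAI = 5.31

5.31


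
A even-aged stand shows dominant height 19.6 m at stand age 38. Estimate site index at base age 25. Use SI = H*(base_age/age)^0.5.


Formula: SI = H_dom * (base_age / age)^0.5
Age ratio = 25 / 38 = 0.65789
sqrt(age_ratio) = 0.81111
SI = 19.6 * 0.81111 = 15.9 m

15.9


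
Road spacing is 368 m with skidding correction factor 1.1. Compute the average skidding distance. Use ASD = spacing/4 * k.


Formula: ASD = (spacing / 4) * correction
Uncorrected distance = spacing / 4 = 368 / 4 = 92 m
ASD = 92 * 1.1 = 101 m

101


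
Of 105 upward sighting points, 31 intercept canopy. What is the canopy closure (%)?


Formula: Canopy closure = covered points / total points * 100
Closure = 31 / 105 * 100
Closure = 0.2952 * 100 = 29.5%

29.5


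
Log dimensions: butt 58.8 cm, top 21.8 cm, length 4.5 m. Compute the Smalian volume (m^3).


Smalian: V = (A1 + A2)/2 * L,  A = pi*(D/200)^2
A1 = pi*(58.8/200)^2 = 0.271547 m^2
A2 = pi*(21.8/200)^2 = 0.037325 m^2
V = (0.271547+0.037325)/2*4.5 = 0.695 m^3

0.695


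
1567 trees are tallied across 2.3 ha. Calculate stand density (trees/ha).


Formula: Stand Density = N_trees / Area_ha
Density = 1567 trees / 2.3 ha
Density = 681 trees/ha

681


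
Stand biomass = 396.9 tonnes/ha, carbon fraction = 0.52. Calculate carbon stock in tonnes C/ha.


Formula: Carbon Stock = Biomass * Carbon Fraction
C = 396.9 t/ha * 0.52
C = 206.4 t C/ha

206.4


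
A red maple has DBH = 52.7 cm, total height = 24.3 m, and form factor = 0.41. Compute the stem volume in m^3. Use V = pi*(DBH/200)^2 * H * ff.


Formula: V = pi * (DBH/200)^2 * H * ff
Radius = DBH/200 = 52.7/200 = 0.2635 m
Radius^2 = 0.2635^2 = 0.06943225 m^2
V = pi * 0.06943225 * 24.3 * 0.41
V = 2.173 m^3

2.173


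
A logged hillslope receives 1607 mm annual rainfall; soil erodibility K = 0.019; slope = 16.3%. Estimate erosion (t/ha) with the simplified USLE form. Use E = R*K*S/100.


Formula: E = R * K * S / 100  (simplified USLE)
R * K = 1607 * 0.019 = 30.533
E = 30.533 * 16.3 / 100 = 4.98 t/ha

4.98


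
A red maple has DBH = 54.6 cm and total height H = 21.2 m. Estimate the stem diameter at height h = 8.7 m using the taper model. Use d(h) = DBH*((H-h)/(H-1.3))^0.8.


Taper: d(h) = DBH * ((H - h) / (H - 1.3))^0.8
Numerator = H - h = 21.2 - 8.7 = 12.5 m
Denominator = H - 1.3 = 21.2 - 1.3 = 19.9 m
Ratio = 12.5 / 19.9 = 0.62814
d = 54.6 * 0.62814^0.8 = 37.6 cm

37.6


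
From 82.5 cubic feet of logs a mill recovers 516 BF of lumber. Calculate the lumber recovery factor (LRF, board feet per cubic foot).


Formula: LRF = Lumber Output (BF) / Log Input (ft^3)
LRF = 516 BF / 82.5 ft^3
LRF = 6.25 BF/ft^3

6.25


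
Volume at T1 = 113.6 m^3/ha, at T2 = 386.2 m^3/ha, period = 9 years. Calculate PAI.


Formula: PAI = (V_T2 - V_T1) / (T2 - T1)
Volume increment = 386.2 - 113.6 = 272.6 m^3/ha
PAI = 272.6 / 9 = 30.29 m^3/ha/year

30.29


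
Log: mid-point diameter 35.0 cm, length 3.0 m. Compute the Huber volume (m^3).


Huber: V = Am * L,  Am = pi*(Dm/200)^2
Am = pi*(35.0/200)^2 = 0.096211 m^2
V = 0.096211*3.0 = 0.2886 m^3

0.2886


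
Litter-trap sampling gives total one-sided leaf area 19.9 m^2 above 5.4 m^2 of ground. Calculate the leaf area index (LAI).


Formula: LAI = total leaf area / ground area  (dimensionless)
LAI = 19.9 m^2 / 5.4 m^2
LAI = 3.69

3.69


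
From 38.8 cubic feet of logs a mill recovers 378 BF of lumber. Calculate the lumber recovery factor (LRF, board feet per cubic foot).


Formula: LRF = Lumber Output (BF) / Log Input (ft^3)
LRF = 378 BF / 38.8 ft^3
LRF = 9.74 BF/ft^3

9.74


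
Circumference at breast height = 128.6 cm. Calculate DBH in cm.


Formula: DBH = C / pi
DBH = 128.6 / pi
pi = 3.14159...
DBH = 40.9 cm

40.9


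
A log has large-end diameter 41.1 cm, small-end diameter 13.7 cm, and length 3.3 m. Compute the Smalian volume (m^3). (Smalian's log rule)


Smalian: V = (A1 + A2)/2 * L,  A = pi*(D/200)^2
A1 = pi*(41.1/200)^2 = 0.13267 m^2
A2 = pi*(13.7/200)^2 = 0.014741 m^2
V = (0.13267+0.014741)/2*3.3 = 0.2432 m^3

0.2432


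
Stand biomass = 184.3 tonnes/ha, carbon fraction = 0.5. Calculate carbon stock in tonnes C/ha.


Formula: Carbon Stock = Biomass * Carbon Fraction
C = 184.3 t/ha * 0.5
C = 92.2 t C/ha

92.2


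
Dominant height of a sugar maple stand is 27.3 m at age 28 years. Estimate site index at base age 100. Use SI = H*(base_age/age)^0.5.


Formula: SI = H_dom * (base_age / age)^0.5
Age ratio = 100 / 28 = 3.57143
sqrt(age_ratio) = 1.88982
SI = 27.3 * 1.88982 = 51.6 m

51.6


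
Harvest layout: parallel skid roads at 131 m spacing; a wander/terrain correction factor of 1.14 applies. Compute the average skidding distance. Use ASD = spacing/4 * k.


Formula: ASD = (spacing / 4) * correction
Uncorrected distance = spacing / 4 = 131 / 4 = 32.75 m
ASD = 32.75 * 1.14 = 37 m

37


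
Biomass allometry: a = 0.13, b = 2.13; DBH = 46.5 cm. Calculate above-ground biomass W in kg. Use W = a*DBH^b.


Formula: W = a * DBH^b  (allometric power law)
DBH^b = 46.5^2.13 = 3561.8431
W = 0.13 * 3561.8431 = 463.0 kg

463.0


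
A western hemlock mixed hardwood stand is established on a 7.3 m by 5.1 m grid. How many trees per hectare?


Formula: TPH = 10000 m^2/ha / (spacing_x * spacing_y)
Area per tree = 7.3 m * 5.1 m = 37.23 m^2
TPH = 10000 / 37.23 = 269 trees/ha

269


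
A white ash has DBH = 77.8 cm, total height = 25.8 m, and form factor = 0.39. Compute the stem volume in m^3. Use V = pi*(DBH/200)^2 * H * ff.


Formula: V = pi * (DBH/200)^2 * H * ff
Radius = DBH/200 = 77.8/200 = 0.389 m
Radius^2 = 0.389^2 = 0.151321 m^2
V = pi * 0.151321 * 25.8 * 0.39
V = 4.783 m^3

4.783


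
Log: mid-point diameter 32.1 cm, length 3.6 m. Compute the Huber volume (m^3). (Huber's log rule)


Huber: V = Am * L,  Am = pi*(Dm/200)^2
Am = pi*(32.1/200)^2 = 0.080928 m^2
V = 0.080928*3.6 = 0.2913 m^3

0.2913


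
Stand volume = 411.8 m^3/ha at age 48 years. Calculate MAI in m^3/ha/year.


Formula: MAI = Total Volume / Stand Age
MAI = 411.8 m^3/ha / 48 years
MAI = 8.58 m^3/ha/year

8.58


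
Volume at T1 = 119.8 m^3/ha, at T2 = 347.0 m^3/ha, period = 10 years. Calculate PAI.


Formula: PAI = (V_T2 - V_T1) / (T2 - T1)
Volume increment = 347.0 - 119.8 = 227.2 m^3/ha
PAI = 227.2 / 10 = 22.72 m^3/ha/year

22.72


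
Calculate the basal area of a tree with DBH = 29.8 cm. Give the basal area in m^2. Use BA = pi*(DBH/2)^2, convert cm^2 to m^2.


Formula: BA = pi * (DBH/2)^2 / 10000  (cm^2 to m^2)
Radius = DBH/2 = 29.8/2 = 14.9 cm
BA = pi * 14.9^2 / 10000
   = 697.465 cm^2 / 10000
   = 0.0697 m^2

0.0697


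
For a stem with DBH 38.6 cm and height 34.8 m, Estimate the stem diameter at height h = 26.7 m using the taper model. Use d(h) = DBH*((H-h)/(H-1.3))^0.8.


Taper: d(h) = DBH * ((H - h) / (H - 1.3))^0.8
Numerator = H - h = 34.8 - 26.7 = 8.1 m
Denominator = H - 1.3 = 34.8 - 1.3 = 33.5 m
Ratio = 8.1 / 33.5 = 0.24179
d = 38.6 * 0.24179^0.8 = 12.4 cm

12.4


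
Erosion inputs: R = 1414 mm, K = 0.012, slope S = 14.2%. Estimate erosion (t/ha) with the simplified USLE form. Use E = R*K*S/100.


Formula: E = R * K * S / 100  (simplified USLE)
R * K = 1414 * 0.012 = 16.968
E = 16.968 * 14.2 / 100 = 2.41 t/ha

2.41


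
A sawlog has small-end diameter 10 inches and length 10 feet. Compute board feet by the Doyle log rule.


Doyle: BF = (D - 4)^2 * L / 16
Adjusted diameter = 10 - 4 = 6 in
(D-4)^2 = 6^2 = 36
BF = 36 * 10 / 16 = 23 BF

23


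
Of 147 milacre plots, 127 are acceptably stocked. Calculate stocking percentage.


Formula: Stocking % = stocked plots / total plots * 100
Stocking = 127 / 147 * 100
Stocking = 0.8639 * 100 = 86.4%

86.4


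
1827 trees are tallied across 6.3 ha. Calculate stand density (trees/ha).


Formula: Stand Density = N_trees / Area_ha
Density = 1827 trees / 6.3 ha
Density = 290 trees/ha

290


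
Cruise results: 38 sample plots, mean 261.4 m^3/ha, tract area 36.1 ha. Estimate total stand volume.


Formula: Total Volume = Mean Volume per ha * Total Area
Total Volume = 261.4 m^3/ha * 36.1 ha
Total Volume = 9437 m^3

9437


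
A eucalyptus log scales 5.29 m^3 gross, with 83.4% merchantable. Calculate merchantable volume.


Formula: MV = V_total * (merchantable_pct / 100)
Merchantable fraction = 83.4% / 100 = 0.834
MV = 5.29 m^3 * 0.834 = 4.412 m^3

4.412


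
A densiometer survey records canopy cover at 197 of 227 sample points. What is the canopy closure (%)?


Formula: Canopy closure = covered points / total points * 100
Closure = 197 / 227 * 100
Closure = 0.8678 * 100 = 86.8%

86.8


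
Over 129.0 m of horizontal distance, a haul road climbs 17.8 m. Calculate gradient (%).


Formula: Gradient = rise / run * 100
Gradient = 17.8 / 129.0 * 100 = 13.8%

13.8


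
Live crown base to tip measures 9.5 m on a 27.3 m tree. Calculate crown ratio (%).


Formula: Crown Ratio = (Crown Length / Total Height) * 100
CR = (9.5 m / 27.3 m) * 100
CR = 0.348 * 100 = 34.8%

34.8


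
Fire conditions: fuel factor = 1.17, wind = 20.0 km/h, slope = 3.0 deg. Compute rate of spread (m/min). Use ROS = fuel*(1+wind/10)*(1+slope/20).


Formula: ROS = fuel * (1 + wind/10) * (1 + slope/20)
Wind factor = 1 + 20.0/10 = 3.0
Slope factor = 1 + 3.0/20 = 1.15
ROS = 1.17 * 3.0 * 1.15 = 4.04 m/min

4.04


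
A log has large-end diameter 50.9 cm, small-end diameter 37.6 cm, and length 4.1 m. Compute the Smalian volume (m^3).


Smalian: V = (A1 + A2)/2 * L,  A = pi*(D/200)^2
A1 = pi*(50.9/200)^2 = 0.203482 m^2
A2 = pi*(37.6/200)^2 = 0.111036 m^2
V = (0.203482+0.111036)/2*4.1 = 0.6448 m^3

0.6448


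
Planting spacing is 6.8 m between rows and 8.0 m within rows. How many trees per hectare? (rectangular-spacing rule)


Formula: TPH = 10000 m^2/ha / (spacing_x * spacing_y)
Area per tree = 6.8 m * 8.0 m = 54.4 m^2
TPH = 10000 / 54.4 = 184 trees/ha

184


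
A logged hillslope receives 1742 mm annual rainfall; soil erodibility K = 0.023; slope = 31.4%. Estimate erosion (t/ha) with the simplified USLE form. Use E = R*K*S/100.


Formula: E = R * K * S / 100  (simplified USLE)
R * K = 1742 * 0.023 = 40.066
E = 40.066 * 31.4 / 100 = 12.58 t/ha

12.58


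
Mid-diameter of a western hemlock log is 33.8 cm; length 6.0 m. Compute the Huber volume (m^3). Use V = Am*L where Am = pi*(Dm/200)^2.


Huber: V = Am * L,  Am = pi*(Dm/200)^2
Am = pi*(33.8/200)^2 = 0.089727 m^2
V = 0.089727*6.0 = 0.5384 m^3

0.5384


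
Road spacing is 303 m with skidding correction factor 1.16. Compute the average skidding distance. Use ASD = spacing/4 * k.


Formula: ASD = (spacing / 4) * correction
Uncorrected distance = spacing / 4 = 303 / 4 = 75.75 m
ASD = 75.75 * 1.16 = 88 m

88


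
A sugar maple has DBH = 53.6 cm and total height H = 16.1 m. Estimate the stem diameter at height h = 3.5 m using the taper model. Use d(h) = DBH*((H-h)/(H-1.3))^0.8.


Taper: d(h) = DBH * ((H - h) / (H - 1.3))^0.8
Numerator = H - h = 16.1 - 3.5 = 12.6 m
Denominator = H - 1.3 = 16.1 - 1.3 = 14.8 m
Ratio = 12.6 / 14.8 = 0.85135
d = 53.6 * 0.85135^0.8 = 47.1 cm

47.1


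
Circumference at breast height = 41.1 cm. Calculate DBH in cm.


Formula: DBH = C / pi
DBH = 41.1 / pi
pi = 3.14159...
DBH = 13.1 cm

13.1


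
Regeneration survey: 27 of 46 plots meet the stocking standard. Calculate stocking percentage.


Formula: Stocking % = stocked plots / total plots * 100
Stocking = 27 / 46 * 100
Stocking = 0.587 * 100 = 58.7%

58.7


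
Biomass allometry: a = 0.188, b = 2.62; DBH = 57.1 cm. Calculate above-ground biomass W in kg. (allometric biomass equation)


Formula: W = a * DBH^b  (allometric power law)
DBH^b = 57.1^2.62 = 40030.0934
W = 0.188 * 40030.0934 = 7525.7 kg

7525.7


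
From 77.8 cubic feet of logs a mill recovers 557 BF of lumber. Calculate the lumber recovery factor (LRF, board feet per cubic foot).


Formula: LRF = Lumber Output (BF) / Log Input (ft^3)
LRF = 557 BF / 77.8 ft^3
LRF = 7.16 BF/ft^3

7.16


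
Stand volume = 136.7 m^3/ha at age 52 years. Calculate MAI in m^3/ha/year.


Formula: MAI = Total Volume / Stand Age
MAI = 136.7 m^3/ha / 52 years
MAI = 2.63 m^3/ha/year

2.63


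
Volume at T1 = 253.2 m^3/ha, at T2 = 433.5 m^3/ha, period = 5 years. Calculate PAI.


Formula: PAI = (V_T2 - V_T1) / (T2 - T1)
Volume increment = 433.5 - 253.2 = 180.3 m^3/ha
PAI = 180.3 / 5 = 36.06 m^3/ha/year

36.06


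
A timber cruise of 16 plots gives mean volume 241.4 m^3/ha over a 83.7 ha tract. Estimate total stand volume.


Formula: Total Volume = Mean Volume per ha * Total Area
Total Volume = 241.4 m^3/ha * 83.7 ha
Total Volume = 20205 m^3

20205


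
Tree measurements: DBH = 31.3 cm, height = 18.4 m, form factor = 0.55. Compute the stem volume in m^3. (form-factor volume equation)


Formula: V = pi * (DBH/200)^2 * H * ff
Radius = DBH/200 = 31.3/200 = 0.1565 m
Radius^2 = 0.1565^2 = 0.02449225 m^2
V = pi * 0.02449225 * 18.4 * 0.55
V = 0.779 m^3

0.779


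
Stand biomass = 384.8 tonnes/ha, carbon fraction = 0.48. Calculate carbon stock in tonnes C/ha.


Formula: Carbon Stock = Biomass * Carbon Fraction
C = 384.8 t/ha * 0.48
C = 184.7 t C/ha

184.7


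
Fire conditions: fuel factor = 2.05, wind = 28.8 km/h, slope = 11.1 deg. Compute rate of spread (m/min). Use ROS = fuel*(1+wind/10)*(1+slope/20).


Formula: ROS = fuel * (1 + wind/10) * (1 + slope/20)
Wind factor = 1 + 28.8/10 = 3.88
Slope factor = 1 + 11.1/20 = 1.555
ROS = 2.05 * 3.88 * 1.555 = 12.37 m/min

12.37


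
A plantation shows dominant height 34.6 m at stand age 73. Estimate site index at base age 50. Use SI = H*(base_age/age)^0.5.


Formula: SI = H_dom * (base_age / age)^0.5
Age ratio = 50 / 73 = 0.68493
sqrt(age_ratio) = 0.82761
SI = 34.6 * 0.82761 = 28.6 m

28.6


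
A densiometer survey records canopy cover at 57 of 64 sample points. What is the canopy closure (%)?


Formula: Canopy closure = covered points / total points * 100
Closure = 57 / 64 * 100
Closure = 0.8906 * 100 = 89.1%

89.1


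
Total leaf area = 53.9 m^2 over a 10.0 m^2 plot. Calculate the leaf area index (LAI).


Formula: LAI = total leaf area / ground area  (dimensionless)
LAI = 53.9 m^2 / 10.0 m^2
LAI = 5.39

5.39


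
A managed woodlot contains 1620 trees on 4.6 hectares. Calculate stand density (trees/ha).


Formula: Stand Density = N_trees / Area_ha
Density = 1620 trees / 4.6 ha
Density = 352 trees/ha

352


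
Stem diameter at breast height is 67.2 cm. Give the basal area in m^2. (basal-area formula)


Formula: BA = pi * (DBH/2)^2 / 10000  (cm^2 to m^2)
Radius = DBH/2 = 67.2/2 = 33.6 cm
BA = pi * 33.6^2 / 10000
   = 3546.7324 cm^2 / 10000
   = 0.3547 m^2

0.3547


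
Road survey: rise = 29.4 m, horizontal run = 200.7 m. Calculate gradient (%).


Formula: Gradient = rise / run * 100
Gradient = 29.4 / 200.7 * 100 = 14.6%

14.6


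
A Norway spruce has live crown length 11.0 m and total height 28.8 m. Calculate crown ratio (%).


Formula: Crown Ratio = (Crown Length / Total Height) * 100
CR = (11.0 m / 28.8 m) * 100
CR = 0.3819 * 100 = 38.2%

38.2


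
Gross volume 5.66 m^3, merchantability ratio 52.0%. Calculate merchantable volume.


Formula: MV = V_total * (merchantable_pct / 100)
Merchantable fraction = 52.0% / 100 = 0.52
MV = 5.66 m^3 * 0.52 = 2.943 m^3

2.943


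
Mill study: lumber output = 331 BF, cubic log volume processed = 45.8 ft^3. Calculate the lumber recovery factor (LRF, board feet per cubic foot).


Formula: LRF = Lumber Output (BF) / Log Input (ft^3)
LRF = 331 BF / 45.8 ft^3
LRF = 7.23 BF/ft^3

7.23


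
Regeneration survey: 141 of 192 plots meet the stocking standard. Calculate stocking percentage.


Formula: Stocking % = stocked plots / total plots * 100
Stocking = 141 / 192 * 100
Stocking = 0.7344 * 100 = 73.4%

73.4


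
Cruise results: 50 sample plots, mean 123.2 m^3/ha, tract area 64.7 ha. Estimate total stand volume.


Formula: Total Volume = Mean Volume per ha * Total Area
Total Volume = 123.2 m^3/ha * 64.7 ha
Total Volume = 7971 m^3

7971


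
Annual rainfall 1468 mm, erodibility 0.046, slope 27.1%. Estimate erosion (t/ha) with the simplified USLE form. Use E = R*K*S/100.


Formula: E = R * K * S / 100  (simplified USLE)
R * K = 1468 * 0.046 = 67.528
E = 67.528 * 27.1 / 100 = 18.3 t/ha

18.3


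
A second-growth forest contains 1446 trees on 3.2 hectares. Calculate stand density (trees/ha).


Formula: Stand Density = N_trees / Area_ha
Density = 1446 trees / 3.2 ha
Density = 452 trees/ha

452


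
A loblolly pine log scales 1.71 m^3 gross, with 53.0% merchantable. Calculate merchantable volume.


Formula: MV = V_total * (merchantable_pct / 100)
Merchantable fraction = 53.0% / 100 = 0.53
MV = 1.71 m^3 * 0.53 = 0.906 m^3

0.906


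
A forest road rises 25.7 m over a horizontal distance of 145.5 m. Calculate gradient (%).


Formula: Gradient = rise / run * 100
Gradient = 25.7 / 145.5 * 100 = 17.7%

17.7


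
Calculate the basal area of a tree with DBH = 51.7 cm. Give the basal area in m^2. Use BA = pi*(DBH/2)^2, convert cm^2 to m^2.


Formula: BA = pi * (DBH/2)^2 / 10000  (cm^2 to m^2)
Radius = DBH/2 = 51.7/2 = 25.85 cm
BA = pi * 25.85^2 / 10000
   = 2099.2829 cm^2 / 10000
   = 0.2099 m^2

0.2099


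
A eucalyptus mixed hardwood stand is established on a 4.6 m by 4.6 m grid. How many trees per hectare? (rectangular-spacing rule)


Formula: TPH = 10000 m^2/ha / (spacing_x * spacing_y)
Area per tree = 4.6 m * 4.6 m = 21.16 m^2
TPH = 10000 / 21.16 = 473 trees/ha

473


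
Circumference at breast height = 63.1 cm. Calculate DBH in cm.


Formula: DBH = C / pi
DBH = 63.1 / pi
pi = 3.14159...
DBH = 20.1 cm

20.1


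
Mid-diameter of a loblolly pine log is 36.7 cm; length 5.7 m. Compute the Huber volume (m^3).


Huber: V = Am * L,  Am = pi*(Dm/200)^2
Am = pi*(36.7/200)^2 = 0.105784 m^2
V = 0.105784*5.7 = 0.603 m^3

0.603


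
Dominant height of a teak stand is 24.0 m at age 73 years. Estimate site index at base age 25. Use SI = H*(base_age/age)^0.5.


Formula: SI = H_dom * (base_age / age)^0.5
Age ratio = 25 / 73 = 0.34247
sqrt(age_ratio) = 0.58521
SI = 24.0 * 0.58521 = 14.0 m

14.0


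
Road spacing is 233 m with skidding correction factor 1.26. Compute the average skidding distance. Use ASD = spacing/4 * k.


Formula: ASD = (spacing / 4) * correction
Uncorrected distance = spacing / 4 = 233 / 4 = 58.25 m
ASD = 58.25 * 1.26 = 73 m

73


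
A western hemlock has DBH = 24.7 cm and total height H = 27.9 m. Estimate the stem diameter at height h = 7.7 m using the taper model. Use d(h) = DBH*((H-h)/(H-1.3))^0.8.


Taper: d(h) = DBH * ((H - h) / (H - 1.3))^0.8
Numerator = H - h = 27.9 - 7.7 = 20.2 m
Denominator = H - 1.3 = 27.9 - 1.3 = 26.6 m
Ratio = 20.2 / 26.6 = 0.7594
d = 24.7 * 0.7594^0.8 = 19.8 cm

19.8


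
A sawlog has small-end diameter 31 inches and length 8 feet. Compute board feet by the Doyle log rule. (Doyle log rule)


Doyle: BF = (D - 4)^2 * L / 16
Adjusted diameter = 31 - 4 = 27 in
(D-4)^2 = 27^2 = 729
BF = 729 * 8 / 16 = 365 BF

365


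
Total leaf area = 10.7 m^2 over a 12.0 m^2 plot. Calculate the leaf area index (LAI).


Formula: LAI = total leaf area / ground area  (dimensionless)
LAI = 10.7 m^2 / 12.0 m^2
LAI = 0.89

0.89


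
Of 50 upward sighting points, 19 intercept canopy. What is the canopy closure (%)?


Formula: Canopy closure = covered points / total points * 100
Closure = 19 / 50 * 100
Closure = 0.38 * 100 = 38.0%

38.0


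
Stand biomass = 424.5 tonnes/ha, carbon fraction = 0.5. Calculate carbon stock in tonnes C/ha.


Formula: Carbon Stock = Biomass * Carbon Fraction
C = 424.5 t/ha * 0.5
C = 212.3 t C/ha

212.3


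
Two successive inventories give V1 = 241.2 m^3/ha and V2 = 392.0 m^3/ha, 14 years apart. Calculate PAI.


Formula: PAI = (V_T2 - V_T1) / (T2 - T1)
Volume increment = 392.0 - 241.2 = 150.8 m^3/ha
PAI = 150.8 / 14 = 10.77 m^3/ha/year

10.77


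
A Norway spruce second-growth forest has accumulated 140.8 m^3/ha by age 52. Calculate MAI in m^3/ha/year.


Formula: MAI = Total Volume / Stand Age
MAI = 140.8 m^3/ha / 52 years
MAI = 2.71 m^3/ha/year

2.71


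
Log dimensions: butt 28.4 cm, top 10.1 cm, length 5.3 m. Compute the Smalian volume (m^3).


Smalian: V = (A1 + A2)/2 * L,  A = pi*(D/200)^2
A1 = pi*(28.4/200)^2 = 0.063347 m^2
A2 = pi*(10.1/200)^2 = 0.008012 m^2
V = (0.063347+0.008012)/2*5.3 = 0.1891 m^3

0.1891


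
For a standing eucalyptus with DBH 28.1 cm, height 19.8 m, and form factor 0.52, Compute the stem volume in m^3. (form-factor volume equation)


Formula: V = pi * (DBH/200)^2 * H * ff
Radius = DBH/200 = 28.1/200 = 0.1405 m
Radius^2 = 0.1405^2 = 0.01974025 m^2
V = pi * 0.01974025 * 19.8 * 0.52
V = 0.639 m^3

0.639


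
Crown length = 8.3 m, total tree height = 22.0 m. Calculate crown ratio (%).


Formula: Crown Ratio = (Crown Length / Total Height) * 100
CR = (8.3 m / 22.0 m) * 100
CR = 0.3773 * 100 = 37.7%

37.7


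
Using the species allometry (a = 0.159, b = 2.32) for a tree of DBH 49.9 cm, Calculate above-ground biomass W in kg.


Formula: W = a * DBH^b  (allometric power law)
DBH^b = 49.9^2.32 = 8701.4828
W = 0.159 * 8701.4828 = 1383.5 kg

1383.5


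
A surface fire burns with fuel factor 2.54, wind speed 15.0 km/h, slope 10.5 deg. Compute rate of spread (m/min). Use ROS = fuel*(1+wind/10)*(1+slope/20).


Formula: ROS = fuel * (1 + wind/10) * (1 + slope/20)
Wind factor = 1 + 15.0/10 = 2.5
Slope factor = 1 + 10.5/20 = 1.525
ROS = 2.54 * 2.5 * 1.525 = 9.68 m/min

9.68


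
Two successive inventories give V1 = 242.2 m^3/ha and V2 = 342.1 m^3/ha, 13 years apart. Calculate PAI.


Formula: PAI = (V_T2 - V_T1) / (T2 - T1)
Volume increment = 342.1 - 242.2 = 99.9 m^3/ha
PAI = 99.9 / 13 = 7.68 m^3/ha/year

7.68


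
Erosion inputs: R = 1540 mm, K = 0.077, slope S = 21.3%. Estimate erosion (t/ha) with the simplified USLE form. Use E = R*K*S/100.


Formula: E = R * K * S / 100  (simplified USLE)
R * K = 1540 * 0.077 = 118.58
E = 118.58 * 21.3 / 100 = 25.26 t/ha

25.26


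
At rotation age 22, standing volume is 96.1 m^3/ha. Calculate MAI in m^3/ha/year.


Formula: MAI = Total Volume / Stand Age
MAI = 96.1 m^3/ha / 22 years
MAI = 4.37 m^3/ha/year

4.37


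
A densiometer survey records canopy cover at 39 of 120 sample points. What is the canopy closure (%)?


Formula: Canopy closure = covered points / total points * 100
Closure = 39 / 120 * 100
Closure = 0.325 * 100 = 32.5%

32.5


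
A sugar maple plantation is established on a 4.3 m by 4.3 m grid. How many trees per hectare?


Formula: TPH = 10000 m^2/ha / (spacing_x * spacing_y)
Area per tree = 4.3 m * 4.3 m = 18.49 m^2
TPH = 10000 / 18.49 = 541 trees/ha

541


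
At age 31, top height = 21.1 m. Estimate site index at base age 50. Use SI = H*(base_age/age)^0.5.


Formula: SI = H_dom * (base_age / age)^0.5
Age ratio = 50 / 31 = 1.6129
sqrt(age_ratio) = 1.27
SI = 21.1 * 1.27 = 26.8 m

26.8


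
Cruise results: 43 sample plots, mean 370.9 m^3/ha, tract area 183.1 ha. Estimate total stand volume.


Formula: Total Volume = Mean Volume per ha * Total Area
Total Volume = 370.9 m^3/ha * 183.1 ha
Total Volume = 67912 m^3

67912


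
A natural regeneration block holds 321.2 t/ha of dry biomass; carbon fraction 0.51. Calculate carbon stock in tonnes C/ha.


Formula: Carbon Stock = Biomass * Carbon Fraction
C = 321.2 t/ha * 0.51
C = 163.8 t C/ha

163.8


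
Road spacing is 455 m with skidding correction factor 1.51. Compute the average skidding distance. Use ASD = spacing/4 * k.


Formula: ASD = (spacing / 4) * correction
Uncorrected distance = spacing / 4 = 455 / 4 = 113.75 m
ASD = 113.75 * 1.51 = 172 m

172


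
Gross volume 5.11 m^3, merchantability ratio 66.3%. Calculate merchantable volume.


Formula: MV = V_total * (merchantable_pct / 100)
Merchantable fraction = 66.3% / 100 = 0.663
MV = 5.11 m^3 * 0.663 = 3.388 m^3

3.388


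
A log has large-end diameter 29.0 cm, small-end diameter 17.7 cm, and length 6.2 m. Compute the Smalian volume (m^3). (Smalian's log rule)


Smalian: V = (A1 + A2)/2 * L,  A = pi*(D/200)^2
A1 = pi*(29.0/200)^2 = 0.066052 m^2
A2 = pi*(17.7/200)^2 = 0.024606 m^2
V = (0.066052+0.024606)/2*6.2 = 0.281 m^3

0.281


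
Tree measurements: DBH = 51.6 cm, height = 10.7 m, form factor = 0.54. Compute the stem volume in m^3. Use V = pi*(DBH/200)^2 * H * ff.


Formula: V = pi * (DBH/200)^2 * H * ff
Radius = DBH/200 = 51.6/200 = 0.258 m
Radius^2 = 0.258^2 = 0.066564 m^2
V = pi * 0.066564 * 10.7 * 0.54
V = 1.208 m^3

1.208


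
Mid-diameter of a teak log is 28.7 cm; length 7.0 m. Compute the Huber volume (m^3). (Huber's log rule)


Huber: V = Am * L,  Am = pi*(Dm/200)^2
Am = pi*(28.7/200)^2 = 0.064692 m^2
V = 0.064692*7.0 = 0.4528 m^3

0.4528


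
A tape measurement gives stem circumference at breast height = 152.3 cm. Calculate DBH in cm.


Formula: DBH = C / pi
DBH = 152.3 / pi
pi = 3.14159...
DBH = 48.5 cm

48.5


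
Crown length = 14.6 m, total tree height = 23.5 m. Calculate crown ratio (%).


Formula: Crown Ratio = (Crown Length / Total Height) * 100
CR = (14.6 m / 23.5 m) * 100
CR = 0.6213 * 100 = 62.1%

62.1


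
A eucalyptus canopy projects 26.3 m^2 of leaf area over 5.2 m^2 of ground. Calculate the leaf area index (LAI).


Formula: LAI = total leaf area / ground area  (dimensionless)
LAI = 26.3 m^2 / 5.2 m^2
LAI = 5.06

5.06


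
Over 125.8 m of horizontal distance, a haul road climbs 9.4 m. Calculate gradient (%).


Formula: Gradient = rise / run * 100
Gradient = 9.4 / 125.8 * 100 = 7.5%

7.5


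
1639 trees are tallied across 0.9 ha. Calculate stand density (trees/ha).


Formula: Stand Density = N_trees / Area_ha
Density = 1639 trees / 0.9 ha
Density = 1821 trees/ha

1821


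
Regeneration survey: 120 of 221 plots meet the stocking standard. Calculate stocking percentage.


Formula: Stocking % = stocked plots / total plots * 100
Stocking = 120 / 221 * 100
Stocking = 0.543 * 100 = 54.3%

54.3


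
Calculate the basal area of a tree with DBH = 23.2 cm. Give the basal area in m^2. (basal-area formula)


Formula: BA = pi * (DBH/2)^2 / 10000  (cm^2 to m^2)
Radius = DBH/2 = 23.2/2 = 11.6 cm
BA = pi * 11.6^2 / 10000
   = 422.7327 cm^2 / 10000
   = 0.0423 m^2

0.0423


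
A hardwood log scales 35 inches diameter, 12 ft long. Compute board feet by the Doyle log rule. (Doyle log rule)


Doyle: BF = (D - 4)^2 * L / 16
Adjusted diameter = 35 - 4 = 31 in
(D-4)^2 = 31^2 = 961
BF = 961 * 12 / 16 = 721 BF

721


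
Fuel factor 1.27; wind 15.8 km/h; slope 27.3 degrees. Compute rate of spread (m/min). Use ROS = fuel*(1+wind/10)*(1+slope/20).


Formula: ROS = fuel * (1 + wind/10) * (1 + slope/20)
Wind factor = 1 + 15.8/10 = 2.58
Slope factor = 1 + 27.3/20 = 2.365
ROS = 1.27 * 2.58 * 2.365 = 7.75 m/min

7.75


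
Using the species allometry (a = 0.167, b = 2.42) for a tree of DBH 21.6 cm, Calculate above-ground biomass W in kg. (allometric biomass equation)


Formula: W = a * DBH^b  (allometric power law)
DBH^b = 21.6^2.42 = 1695.8135
W = 0.167 * 1695.8135 = 283.2 kg

283.2


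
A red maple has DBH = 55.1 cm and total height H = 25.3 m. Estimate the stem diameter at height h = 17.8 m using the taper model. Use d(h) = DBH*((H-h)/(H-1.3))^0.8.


Taper: d(h) = DBH * ((H - h) / (H - 1.3))^0.8
Numerator = H - h = 25.3 - 17.8 = 7.5 m
Denominator = H - 1.3 = 25.3 - 1.3 = 24.0 m
Ratio = 7.5 / 24.0 = 0.3125
d = 55.1 * 0.3125^0.8 = 21.7 cm

21.7


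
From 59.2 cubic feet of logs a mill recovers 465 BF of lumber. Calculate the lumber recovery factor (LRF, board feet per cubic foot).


Formula: LRF = Lumber Output (BF) / Log Input (ft^3)
LRF = 465 BF / 59.2 ft^3
LRF = 7.85 BF/ft^3

7.85


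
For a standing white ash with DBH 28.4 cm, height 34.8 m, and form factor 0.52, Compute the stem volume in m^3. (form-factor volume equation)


Formula: V = pi * (DBH/200)^2 * H * ff
Radius = DBH/200 = 28.4/200 = 0.142 m
Radius^2 = 0.142^2 = 0.020164 m^2
V = pi * 0.020164 * 34.8 * 0.52
V = 1.146 m^3

1.146


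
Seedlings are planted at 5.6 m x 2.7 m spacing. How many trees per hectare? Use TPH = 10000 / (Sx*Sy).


Formula: TPH = 10000 m^2/ha / (spacing_x * spacing_y)
Area per tree = 5.6 m * 2.7 m = 15.12 m^2
TPH = 10000 / 15.12 = 661 trees/ha

661


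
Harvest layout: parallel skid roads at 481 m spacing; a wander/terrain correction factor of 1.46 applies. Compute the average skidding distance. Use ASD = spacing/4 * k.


Formula: ASD = (spacing / 4) * correction
Uncorrected distance = spacing / 4 = 481 / 4 = 120.25 m
ASD = 120.25 * 1.46 = 176 m

176


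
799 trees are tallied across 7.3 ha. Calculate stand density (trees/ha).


Formula: Stand Density = N_trees / Area_ha
Density = 799 trees / 7.3 ha
Density = 109 trees/ha

109


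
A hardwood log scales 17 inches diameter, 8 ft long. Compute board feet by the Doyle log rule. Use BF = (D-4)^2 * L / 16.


Doyle: BF = (D - 4)^2 * L / 16
Adjusted diameter = 17 - 4 = 13 in
(D-4)^2 = 13^2 = 169
BF = 169 * 8 / 16 = 85 BF

85


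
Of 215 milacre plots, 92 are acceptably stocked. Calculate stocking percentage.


Formula: Stocking % = stocked plots / total plots * 100
Stocking = 92 / 215 * 100
Stocking = 0.4279 * 100 = 42.8%

42.8


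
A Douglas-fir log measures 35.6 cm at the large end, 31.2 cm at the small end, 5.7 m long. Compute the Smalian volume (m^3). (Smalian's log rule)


Smalian: V = (A1 + A2)/2 * L,  A = pi*(D/200)^2
A1 = pi*(35.6/200)^2 = 0.099538 m^2
A2 = pi*(31.2/200)^2 = 0.076454 m^2
V = (0.099538+0.076454)/2*5.7 = 0.5016 m^3

0.5016


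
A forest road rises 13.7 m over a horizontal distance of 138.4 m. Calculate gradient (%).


Formula: Gradient = rise / run * 100
Gradient = 13.7 / 138.4 * 100 = 9.9%

9.9


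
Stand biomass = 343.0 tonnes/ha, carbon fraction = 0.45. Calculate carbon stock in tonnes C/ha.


Formula: Carbon Stock = Biomass * Carbon Fraction
C = 343.0 t/ha * 0.45
C = 154.4 t C/ha

154.4


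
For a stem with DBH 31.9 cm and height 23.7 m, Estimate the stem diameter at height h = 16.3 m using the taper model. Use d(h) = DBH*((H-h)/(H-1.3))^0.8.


Taper: d(h) = DBH * ((H - h) / (H - 1.3))^0.8
Numerator = H - h = 23.7 - 16.3 = 7.4 m
Denominator = H - 1.3 = 23.7 - 1.3 = 22.4 m
Ratio = 7.4 / 22.4 = 0.33036
d = 31.9 * 0.33036^0.8 = 13.2 cm

13.2


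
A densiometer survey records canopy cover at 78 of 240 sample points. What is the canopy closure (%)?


Formula: Canopy closure = covered points / total points * 100
Closure = 78 / 240 * 100
Closure = 0.325 * 100 = 32.5%

32.5
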